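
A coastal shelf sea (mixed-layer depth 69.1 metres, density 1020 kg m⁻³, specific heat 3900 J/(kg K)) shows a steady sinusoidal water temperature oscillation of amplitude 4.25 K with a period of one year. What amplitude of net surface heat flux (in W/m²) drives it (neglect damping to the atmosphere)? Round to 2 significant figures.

230

Areal heat capacity C = ρ c_p D = 1020 × 3900 × 69.1 = 2.75×10^8 J/(m^2 K).
ω = 2π / 3.15×10^7 s = 1.99×10^-7 s⁻¹.
Cω = 2.75×10^8 × 1.99×10^-7 = 54.8 W/(m²·K).
F₀ = A × Cω = 4.25 × 54.8 = 233 W/m².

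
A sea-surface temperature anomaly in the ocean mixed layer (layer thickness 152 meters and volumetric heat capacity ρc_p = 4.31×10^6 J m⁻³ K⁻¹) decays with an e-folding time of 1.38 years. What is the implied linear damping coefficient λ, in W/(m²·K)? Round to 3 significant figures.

Areal heat capacity C = ρc_p × D = 4.31×10^6 × 152 = 6.55×10^8 J/(m^2 K).
τ = 1.38 years = 4.35×10^7 s.
λ = C / τ = 6.55×10^8 / 4.35×10^7 = 15.0 W/(m²·K).

15.0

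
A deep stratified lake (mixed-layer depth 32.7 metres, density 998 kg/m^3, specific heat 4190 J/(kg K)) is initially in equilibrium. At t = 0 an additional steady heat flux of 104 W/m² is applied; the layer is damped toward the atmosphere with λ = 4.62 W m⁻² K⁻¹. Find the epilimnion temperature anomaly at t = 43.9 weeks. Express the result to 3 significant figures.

Areal heat capacity C = ρ c_p D = 998 × 4190 × 32.7 = 1.37×10^8 J m⁻² K⁻¹.
τ = C / λ = 1.37×10^8 / 4.62 = 2.96×10^7 s.
Equilibrium anomaly ΔT_eq = F / λ = 104 / 4.62 = 22.5 K.
t = 43.9 weeks = 2.66×10^7 s, so t/τ = 0.897.
ΔT(t) = ΔT_eq (1 − e^(−t/τ)) = 22.5 × (1 − e^−0.897) = 13.3 K.

13.3 K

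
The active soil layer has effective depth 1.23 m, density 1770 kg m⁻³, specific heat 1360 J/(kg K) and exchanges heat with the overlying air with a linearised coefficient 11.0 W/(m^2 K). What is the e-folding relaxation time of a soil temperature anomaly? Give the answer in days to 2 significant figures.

3.1 days

Areal heat capacity C = ρ c_p D = 1770 × 1360 × 1.23 = 2.96×10^6 J/(m²·K).
Relaxation time τ = C / λ = 2.96×10^6 / 11.0 = 2.69×10^5 s.
In days: 2.69×10^5 s / (86400 s/day) = 3.12 days.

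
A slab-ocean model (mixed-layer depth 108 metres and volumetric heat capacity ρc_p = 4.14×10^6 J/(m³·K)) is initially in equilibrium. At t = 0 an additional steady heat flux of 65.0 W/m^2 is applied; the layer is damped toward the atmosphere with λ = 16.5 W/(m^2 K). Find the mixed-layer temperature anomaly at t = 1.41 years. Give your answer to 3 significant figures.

Areal heat capacity C = ρc_p × D = 4.14×10^6 × 108 = 4.47×10^8 J/(m^2 K).
τ = C / λ = 4.47×10^8 / 16.5 = 2.71×10^7 s.
Equilibrium anomaly ΔT_eq = F / λ = 65.0 / 16.5 = 3.94 K.
t = 1.41 years = 4.45×10^7 s, so t/τ = 1.64.
ΔT(t) = ΔT_eq (1 − e^(−t/τ)) = 3.94 × (1 − e^−1.64) = 3.18 K.

3.18 K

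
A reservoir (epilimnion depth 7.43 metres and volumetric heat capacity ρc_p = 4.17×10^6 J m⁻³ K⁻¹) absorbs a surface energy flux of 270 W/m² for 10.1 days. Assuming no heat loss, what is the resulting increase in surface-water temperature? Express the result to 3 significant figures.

7.60 K

Areal heat capacity C = ρc_p × D = 4.17×10^6 × 7.43 = 3.10×10^7 J m⁻² K⁻¹.
Net heat input Q = F Δt = 270 × (10.1 days × 86400 s/day) = 2.36×10^8 J/m².
ΔT = Q / C = 2.36×10^8 / 3.10×10^7 = 7.60 K.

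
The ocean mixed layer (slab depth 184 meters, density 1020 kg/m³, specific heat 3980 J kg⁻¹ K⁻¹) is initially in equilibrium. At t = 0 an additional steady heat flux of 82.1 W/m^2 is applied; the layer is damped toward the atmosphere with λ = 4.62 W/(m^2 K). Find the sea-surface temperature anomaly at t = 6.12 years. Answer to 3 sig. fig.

Areal heat capacity C = ρ c_p D = 1020 × 3980 × 184 = 7.47×10^8 J/(m^2 K).
τ = C / λ = 7.47×10^8 / 4.62 = 1.62×10^8 s.
Equilibrium anomaly ΔT_eq = F / λ = 82.1 / 4.62 = 17.8 K.
t = 6.12 years = 1.93×10^8 s, so t/τ = 1.19.
ΔT(t) = ΔT_eq (1 − e^(−t/τ)) = 17.8 × (1 − e^−1.19) = 12.4 K.

12.4 K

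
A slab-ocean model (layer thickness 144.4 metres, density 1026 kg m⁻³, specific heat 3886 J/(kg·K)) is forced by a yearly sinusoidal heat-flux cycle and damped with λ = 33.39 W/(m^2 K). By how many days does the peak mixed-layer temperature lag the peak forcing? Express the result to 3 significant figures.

Areal heat capacity C = ρ c_p D = 1026 × 3886 × 144.4 = 5.76×10^8 J/(m²·K).
ω = 2π / 3.15×10^7 s = 1.99×10^-7 s⁻¹.
Phase lag φ = arctan(Cω/λ) = arctan(115/33.39) = 1.29 rad.
Time lag = φ / ω = 1.29 / 1.99×10^-7 = 6.46×10^6 s = 74.8 days.

74.8 days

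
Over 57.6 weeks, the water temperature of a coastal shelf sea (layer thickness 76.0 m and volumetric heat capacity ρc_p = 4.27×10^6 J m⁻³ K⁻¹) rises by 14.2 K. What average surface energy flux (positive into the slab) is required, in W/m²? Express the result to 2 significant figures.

Areal heat capacity C = ρc_p × D = 4.27×10^6 × 76.0 = 3.25×10^8 J/(m²·K).
Required heat per unit area: Q = C ΔT = 3.25×10^8 × 14.2 = 4.61×10^9 J/m².
Flux F = Q / Δt = 4.61×10^9 / 3.48×10^7 s = 132 W/m².

130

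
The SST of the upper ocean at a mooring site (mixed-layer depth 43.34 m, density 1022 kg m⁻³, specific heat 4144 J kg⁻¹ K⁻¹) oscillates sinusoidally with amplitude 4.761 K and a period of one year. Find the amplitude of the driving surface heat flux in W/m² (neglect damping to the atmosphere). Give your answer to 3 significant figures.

Areal heat capacity C = ρ c_p D = 1022 × 4144 × 43.34 = 1.84×10^8 J m⁻² K⁻¹.
ω = 2π / 3.15×10^7 s = 1.99×10^-7 s⁻¹.
Cω = 1.84×10^8 × 1.99×10^-7 = 36.6 W/(m²·K).
F₀ = A × Cω = 4.761 × 36.6 = 174 W/m².

174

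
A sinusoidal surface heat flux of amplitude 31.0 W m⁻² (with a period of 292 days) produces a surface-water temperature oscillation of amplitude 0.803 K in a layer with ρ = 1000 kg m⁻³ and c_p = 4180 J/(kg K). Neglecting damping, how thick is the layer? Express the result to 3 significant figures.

ω = 2π / 2.52×10^7 s = 2.49×10^-7 s⁻¹.
Required C = F₀ / (A ω) = 31.0 / (0.803 × 2.49×10^-7) = 1.55×10^8 J/(m²·K).
D = C / (ρ c_p) = 1.55×10^8 / (1000 × 4180) = 37.1 m.

37.1 m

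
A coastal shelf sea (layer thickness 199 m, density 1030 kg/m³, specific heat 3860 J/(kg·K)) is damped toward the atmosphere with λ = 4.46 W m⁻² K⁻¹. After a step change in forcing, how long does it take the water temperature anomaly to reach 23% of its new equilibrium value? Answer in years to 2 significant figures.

1.5 years

Areal heat capacity C = ρ c_p D = 1030 × 3860 × 199 = 7.91×10^8 J/(m^2 K).
τ = C / λ = 7.91×10^8 / 4.46 = 1.77×10^8 s.
Fraction reached: 1 − e^(−t/τ) = 0.23 ⇒ t = −τ ln(1 − 0.23) = τ × 0.261.
t = 4.64×10^7 s = 1.47 years.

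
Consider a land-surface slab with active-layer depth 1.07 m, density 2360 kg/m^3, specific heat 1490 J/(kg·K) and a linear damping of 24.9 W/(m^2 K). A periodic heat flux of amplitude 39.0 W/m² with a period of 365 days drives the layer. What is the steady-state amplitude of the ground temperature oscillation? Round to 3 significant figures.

Areal heat capacity C = ρ c_p D = 2360 × 1490 × 1.07 = 3.76×10^6 J/(m²·K).
Angular frequency ω = 2π / T = 2π / 3.15×10^7 s = 1.99×10^-7 s⁻¹.
√((Cω)² + λ²) = √((0.750)² + 24.9²) = 24.9 W/(m²·K).
Amplitude A = F₀ / √((Cω)²+λ²) = 39.0 / 24.9 = 1.57 K.

1.57 K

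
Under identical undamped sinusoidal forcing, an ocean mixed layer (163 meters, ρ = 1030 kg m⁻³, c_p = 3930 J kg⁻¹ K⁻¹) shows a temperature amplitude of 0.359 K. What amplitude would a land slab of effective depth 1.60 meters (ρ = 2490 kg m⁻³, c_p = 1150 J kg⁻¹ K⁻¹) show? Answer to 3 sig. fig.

51.7 K

C_ocean = 6.60×10^8 J/(m²·K); C_land = 4.58×10^6 J/(m²·K).
A ∝ 1/C ⇒ A_land = A_ocean × C_ocean/C_land = 0.359 × 144 = 51.7 K.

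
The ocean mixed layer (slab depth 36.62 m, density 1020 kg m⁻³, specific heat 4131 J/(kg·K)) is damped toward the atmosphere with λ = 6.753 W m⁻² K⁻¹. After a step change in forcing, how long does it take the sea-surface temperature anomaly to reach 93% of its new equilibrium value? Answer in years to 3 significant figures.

1.93 years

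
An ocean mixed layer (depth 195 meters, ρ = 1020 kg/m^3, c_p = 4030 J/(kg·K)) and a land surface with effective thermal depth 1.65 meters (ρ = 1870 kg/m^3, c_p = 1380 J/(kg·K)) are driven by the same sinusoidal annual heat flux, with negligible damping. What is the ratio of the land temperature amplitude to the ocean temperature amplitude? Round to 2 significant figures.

190

C_ocean = 1020 × 4030 × 195 = 8.02×10^8 J/(m²·K).
C_land = 1870 × 1380 × 1.65 = 4.26×10^6 J/(m²·K).
Undamped amplitude ∝ 1/C, so A_land/A_ocean = C_ocean/C_land = 188.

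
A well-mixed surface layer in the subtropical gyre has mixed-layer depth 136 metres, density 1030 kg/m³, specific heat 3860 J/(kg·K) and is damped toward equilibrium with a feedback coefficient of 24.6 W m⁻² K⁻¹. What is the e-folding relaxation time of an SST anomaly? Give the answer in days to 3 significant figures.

254 days

Areal heat capacity C = ρ c_p D = 1030 × 3860 × 136 = 5.41×10^8 J/(m²·K).
Relaxation time τ = C / λ = 5.41×10^8 / 24.6 = 2.20×10^7 s.
In days: 2.20×10^7 s / (86400 s/day) = 254 days.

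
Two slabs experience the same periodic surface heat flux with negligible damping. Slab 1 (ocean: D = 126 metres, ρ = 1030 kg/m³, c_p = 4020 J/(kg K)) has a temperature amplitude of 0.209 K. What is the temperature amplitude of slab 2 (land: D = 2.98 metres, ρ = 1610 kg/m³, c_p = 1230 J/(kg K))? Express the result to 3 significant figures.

18.5 K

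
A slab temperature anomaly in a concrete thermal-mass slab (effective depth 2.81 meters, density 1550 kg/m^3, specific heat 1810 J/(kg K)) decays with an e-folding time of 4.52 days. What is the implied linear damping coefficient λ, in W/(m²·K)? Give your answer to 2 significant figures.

20

Areal heat capacity C = ρ c_p D = 1550 × 1810 × 2.81 = 7.88×10^6 J m⁻² K⁻¹.
τ = 4.52 days = 3.91×10^5 s.
λ = C / τ = 7.88×10^6 / 3.91×10^5 = 20.2 W/(m²·K).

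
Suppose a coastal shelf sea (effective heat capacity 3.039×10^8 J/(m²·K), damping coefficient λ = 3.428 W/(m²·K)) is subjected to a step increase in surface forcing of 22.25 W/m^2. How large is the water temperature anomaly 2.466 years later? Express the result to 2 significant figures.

3.8 K

Areal heat capacity C = 3.039×10^8 J/(m²·K) (given).
τ = C / λ = 3.04×10^8 / 3.428 = 8.87×10^7 s.
Equilibrium anomaly ΔT_eq = F / λ = 22.25 / 3.428 = 6.49 K.
t = 2.466 years = 7.78×10^7 s, so t/τ = 0.878.
ΔT(t) = ΔT_eq (1 − e^(−t/τ)) = 6.49 × (1 − e^−0.878) = 3.79 K.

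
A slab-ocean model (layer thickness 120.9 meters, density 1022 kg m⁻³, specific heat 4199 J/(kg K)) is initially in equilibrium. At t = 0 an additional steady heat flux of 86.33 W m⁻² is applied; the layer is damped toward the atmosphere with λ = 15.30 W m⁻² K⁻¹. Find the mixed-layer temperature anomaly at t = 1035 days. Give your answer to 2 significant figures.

5.2 K

Areal heat capacity C = ρ c_p D = 1022 × 4199 × 120.9 = 5.19×10^8 J/(m²·K).
τ = C / λ = 5.19×10^8 / 15.30 = 3.39×10^7 s.
Equilibrium anomaly ΔT_eq = F / λ = 86.33 / 15.30 = 5.64 K.
t = 1035 days = 8.94×10^7 s, so t/τ = 2.64.
ΔT(t) = ΔT_eq (1 − e^(−t/τ)) = 5.64 × (1 − e^−2.64) = 5.24 K.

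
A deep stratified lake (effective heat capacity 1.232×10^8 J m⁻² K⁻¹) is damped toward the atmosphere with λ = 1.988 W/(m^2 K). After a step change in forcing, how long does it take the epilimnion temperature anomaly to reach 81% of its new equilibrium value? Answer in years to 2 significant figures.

3.3 years

Areal heat capacity C = 1.232×10^8 J m⁻² K⁻¹ (given).
τ = C / λ = 1.23×10^8 / 1.988 = 6.20×10^7 s.
Fraction reached: 1 − e^(−t/τ) = 0.81 ⇒ t = −τ ln(1 − 0.81) = τ × 1.66.
t = 1.03×10^8 s = 3.26 years.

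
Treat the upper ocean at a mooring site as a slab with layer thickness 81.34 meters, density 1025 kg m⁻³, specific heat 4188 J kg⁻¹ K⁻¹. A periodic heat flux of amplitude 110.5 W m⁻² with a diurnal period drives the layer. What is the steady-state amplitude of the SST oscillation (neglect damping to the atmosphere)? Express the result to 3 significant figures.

0.00435 K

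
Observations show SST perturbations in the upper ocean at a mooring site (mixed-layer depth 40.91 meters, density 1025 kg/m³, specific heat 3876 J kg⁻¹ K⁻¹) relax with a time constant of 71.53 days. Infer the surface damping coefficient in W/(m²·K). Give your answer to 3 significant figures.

26.3

Areal heat capacity C = ρ c_p D = 1025 × 3876 × 40.91 = 1.63×10^8 J m⁻² K⁻¹.
τ = 71.53 days = 6.18×10^6 s.
λ = C / τ = 1.63×10^8 / 6.18×10^6 = 26.3 W/(m²·K).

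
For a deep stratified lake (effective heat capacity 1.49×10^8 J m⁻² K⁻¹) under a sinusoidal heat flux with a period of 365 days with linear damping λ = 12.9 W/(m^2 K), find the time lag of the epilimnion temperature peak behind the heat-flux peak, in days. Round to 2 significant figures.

67 days

Areal heat capacity C = 1.49×10^8 J m⁻² K⁻¹ (given).
ω = 2π / 3.15×10^7 s = 1.99×10^-7 s⁻¹.
Phase lag φ = arctan(Cω/λ) = arctan(29.7/12.9) = 1.16 rad.
Time lag = φ / ω = 1.16 / 1.99×10^-7 = 5.83×10^6 s = 67.4 days.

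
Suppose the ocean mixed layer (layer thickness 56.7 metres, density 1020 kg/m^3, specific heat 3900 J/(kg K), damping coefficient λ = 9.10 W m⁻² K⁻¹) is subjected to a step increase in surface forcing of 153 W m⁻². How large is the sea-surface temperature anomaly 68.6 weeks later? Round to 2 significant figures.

Areal heat capacity C = ρ c_p D = 1020 × 3900 × 56.7 = 2.26×10^8 J m⁻² K⁻¹.
τ = C / λ = 2.26×10^8 / 9.10 = 2.48×10^7 s.
Equilibrium anomaly ΔT_eq = F / λ = 153 / 9.10 = 16.8 K.
t = 68.6 weeks = 4.15×10^7 s, so t/τ = 1.67.
ΔT(t) = ΔT_eq (1 − e^(−t/τ)) = 16.8 × (1 − e^−1.67) = 13.7 K.

14 K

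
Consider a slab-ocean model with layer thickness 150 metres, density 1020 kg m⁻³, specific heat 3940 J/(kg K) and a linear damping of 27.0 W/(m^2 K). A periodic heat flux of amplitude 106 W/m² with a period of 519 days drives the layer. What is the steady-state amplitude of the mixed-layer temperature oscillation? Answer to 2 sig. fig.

1.2 K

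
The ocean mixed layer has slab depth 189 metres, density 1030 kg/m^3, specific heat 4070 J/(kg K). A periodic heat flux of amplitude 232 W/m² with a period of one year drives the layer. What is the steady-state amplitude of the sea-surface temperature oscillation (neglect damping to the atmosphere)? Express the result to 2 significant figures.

Areal heat capacity C = ρ c_p D = 1030 × 4070 × 189 = 7.92×10^8 J/(m²·K).
Angular frequency ω = 2π / T = 2π / 3.15×10^7 s = 1.99×10^-7 s⁻¹.
Cω = 7.92×10^8 × 1.99×10^-7 = 158 W/(m²·K).
Amplitude A = F₀ / (Cω) = 232 / 158 = 1.47 K.

1.5 K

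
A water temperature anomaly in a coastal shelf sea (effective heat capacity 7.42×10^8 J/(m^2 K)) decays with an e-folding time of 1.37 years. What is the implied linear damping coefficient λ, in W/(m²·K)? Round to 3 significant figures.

Areal heat capacity C = 7.42×10^8 J/(m^2 K) (given).
τ = 1.37 years = 4.32×10^7 s.
λ = C / τ = 7.42×10^8 / 4.32×10^7 = 17.2 W/(m²·K).

17.2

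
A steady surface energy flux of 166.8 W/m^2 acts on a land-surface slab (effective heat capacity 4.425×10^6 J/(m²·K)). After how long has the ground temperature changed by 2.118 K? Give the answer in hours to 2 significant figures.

16 hours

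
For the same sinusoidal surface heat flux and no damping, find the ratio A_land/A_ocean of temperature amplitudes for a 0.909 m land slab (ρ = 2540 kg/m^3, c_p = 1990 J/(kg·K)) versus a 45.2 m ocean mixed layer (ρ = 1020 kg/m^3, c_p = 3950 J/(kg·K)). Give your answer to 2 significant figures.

C_ocean = 1020 × 3950 × 45.2 = 1.82×10^8 J/(m²·K).
C_land = 2540 × 1990 × 0.909 = 4.59×10^6 J/(m²·K).
Undamped amplitude ∝ 1/C, so A_land/A_ocean = C_ocean/C_land = 39.6.

40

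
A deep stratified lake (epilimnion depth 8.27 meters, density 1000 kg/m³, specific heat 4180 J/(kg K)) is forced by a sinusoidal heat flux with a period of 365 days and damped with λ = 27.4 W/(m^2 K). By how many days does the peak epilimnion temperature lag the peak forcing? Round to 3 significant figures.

Areal heat capacity C = ρ c_p D = 1000 × 4180 × 8.27 = 3.46×10^7 J m⁻² K⁻¹.
ω = 2π / 3.15×10^7 s = 1.99×10^-7 s⁻¹.
Phase lag φ = arctan(Cω/λ) = arctan(6.89/27.4) = 0.246 rad.
Time lag = φ / ω = 0.246 / 1.99×10^-7 = 1.24×10^6 s = 14.3 days.

14.3 days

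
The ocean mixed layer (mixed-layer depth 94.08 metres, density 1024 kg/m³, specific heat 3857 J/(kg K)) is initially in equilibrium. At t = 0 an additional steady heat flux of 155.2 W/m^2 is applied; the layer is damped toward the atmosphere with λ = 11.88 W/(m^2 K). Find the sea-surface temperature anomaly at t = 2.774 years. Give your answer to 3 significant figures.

Areal heat capacity C = ρ c_p D = 1024 × 3857 × 94.08 = 3.72×10^8 J/(m^2 K).
τ = C / λ = 3.72×10^8 / 11.88 = 3.13×10^7 s.
Equilibrium anomaly ΔT_eq = F / λ = 155.2 / 11.88 = 13.1 K.
t = 2.774 years = 8.75×10^7 s, so t/τ = 2.80.
ΔT(t) = ΔT_eq (1 − e^(−t/τ)) = 13.1 × (1 − e^−2.80) = 12.3 K.

12.3 K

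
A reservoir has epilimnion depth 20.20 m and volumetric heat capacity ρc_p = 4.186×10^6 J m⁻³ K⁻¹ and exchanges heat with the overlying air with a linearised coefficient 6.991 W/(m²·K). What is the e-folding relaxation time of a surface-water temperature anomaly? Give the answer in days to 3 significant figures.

140 days

Areal heat capacity C = ρc_p × D = 4.186×10^6 × 20.20 = 8.46×10^7 J/(m²·K).
Relaxation time τ = C / λ = 8.46×10^7 / 6.991 = 1.21×10^7 s.
In days: 1.21×10^7 s / (86400 s/day) = 140 days.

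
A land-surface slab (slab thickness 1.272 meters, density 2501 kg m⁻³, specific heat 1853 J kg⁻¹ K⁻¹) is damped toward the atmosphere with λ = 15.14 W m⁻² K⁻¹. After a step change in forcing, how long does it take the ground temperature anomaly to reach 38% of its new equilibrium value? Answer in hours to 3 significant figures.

51.7 hours

Areal heat capacity C = ρ c_p D = 2501 × 1853 × 1.272 = 5.89×10^6 J m⁻² K⁻¹.
τ = C / λ = 5.89×10^6 / 15.14 = 3.89×10^5 s.
Fraction reached: 1 − e^(−t/τ) = 0.38 ⇒ t = −τ ln(1 − 0.38) = τ × 0.478.
t = 1.86×10^5 s = 51.7 hours.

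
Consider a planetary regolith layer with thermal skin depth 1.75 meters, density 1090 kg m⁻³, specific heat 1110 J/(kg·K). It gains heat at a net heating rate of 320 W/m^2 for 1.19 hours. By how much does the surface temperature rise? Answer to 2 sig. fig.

Areal heat capacity C = ρ c_p D = 1090 × 1110 × 1.75 = 2.12×10^6 J m⁻² K⁻¹.
Net heat input Q = F Δt = 320 × (1.19 hours × 3600 s/hour) = 1.37×10^6 J/m².
ΔT = Q / C = 1.37×10^6 / 2.12×10^6 = 0.647 K.

0.65 K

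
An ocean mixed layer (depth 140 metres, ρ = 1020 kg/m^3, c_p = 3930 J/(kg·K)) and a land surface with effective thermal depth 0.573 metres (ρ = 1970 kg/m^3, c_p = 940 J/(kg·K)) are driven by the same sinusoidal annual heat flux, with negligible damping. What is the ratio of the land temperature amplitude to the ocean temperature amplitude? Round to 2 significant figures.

C_ocean = 1020 × 3930 × 140 = 5.61×10^8 J/(m²·K).
C_land = 1970 × 940 × 0.573 = 1.06×10^6 J/(m²·K).
Undamped amplitude ∝ 1/C, so A_land/A_ocean = C_ocean/C_land = 529.

530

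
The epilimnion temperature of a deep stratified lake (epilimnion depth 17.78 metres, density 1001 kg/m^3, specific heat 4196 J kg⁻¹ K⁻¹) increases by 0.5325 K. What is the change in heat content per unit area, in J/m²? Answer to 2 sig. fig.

4.0×10^7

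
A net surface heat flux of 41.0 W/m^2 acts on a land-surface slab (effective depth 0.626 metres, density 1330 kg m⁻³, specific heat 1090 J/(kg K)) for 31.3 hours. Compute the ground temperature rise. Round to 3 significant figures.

5.09 K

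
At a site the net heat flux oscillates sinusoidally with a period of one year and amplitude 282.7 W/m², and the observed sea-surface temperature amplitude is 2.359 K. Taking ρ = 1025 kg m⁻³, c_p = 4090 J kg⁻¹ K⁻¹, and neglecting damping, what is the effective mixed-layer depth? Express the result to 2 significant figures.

ω = 2π / 3.15×10^7 s = 1.99×10^-7 s⁻¹.
Required C = F₀ / (A ω) = 282.7 / (2.359 × 1.99×10^-7) = 6.01×10^8 J/(m²·K).
D = C / (ρ c_p) = 6.01×10^8 / (1025 × 4090) = 143 m.

140 m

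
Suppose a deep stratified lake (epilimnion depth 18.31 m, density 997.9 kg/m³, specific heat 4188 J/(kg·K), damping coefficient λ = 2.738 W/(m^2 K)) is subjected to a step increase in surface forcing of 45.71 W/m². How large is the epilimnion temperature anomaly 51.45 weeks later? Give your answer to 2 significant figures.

11 K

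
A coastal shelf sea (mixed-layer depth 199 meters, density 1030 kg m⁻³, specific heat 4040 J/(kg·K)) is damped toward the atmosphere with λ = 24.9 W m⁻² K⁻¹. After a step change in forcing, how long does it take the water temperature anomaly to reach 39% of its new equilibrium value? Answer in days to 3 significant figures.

Areal heat capacity C = ρ c_p D = 1030 × 4040 × 199 = 8.28×10^8 J/(m²·K).
τ = C / λ = 8.28×10^8 / 24.9 = 3.33×10^7 s.
Fraction reached: 1 − e^(−t/τ) = 0.39 ⇒ t = −τ ln(1 − 0.39) = τ × 0.494.
t = 1.64×10^7 s = 190 days.

190 days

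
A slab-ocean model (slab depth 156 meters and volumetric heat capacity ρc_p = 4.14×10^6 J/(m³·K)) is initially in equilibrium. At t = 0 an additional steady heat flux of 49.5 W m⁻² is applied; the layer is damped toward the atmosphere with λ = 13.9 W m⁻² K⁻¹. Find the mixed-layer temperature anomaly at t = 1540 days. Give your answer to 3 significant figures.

Areal heat capacity C = ρc_p × D = 4.14×10^6 × 156 = 6.46×10^8 J/(m²·K).
τ = C / λ = 6.46×10^8 / 13.9 = 4.65×10^7 s.
Equilibrium anomaly ΔT_eq = F / λ = 49.5 / 13.9 = 3.56 K.
t = 1540 days = 1.33×10^8 s, so t/τ = 2.86.
ΔT(t) = ΔT_eq (1 − e^(−t/τ)) = 3.56 × (1 − e^−2.86) = 3.36 K.

3.36 K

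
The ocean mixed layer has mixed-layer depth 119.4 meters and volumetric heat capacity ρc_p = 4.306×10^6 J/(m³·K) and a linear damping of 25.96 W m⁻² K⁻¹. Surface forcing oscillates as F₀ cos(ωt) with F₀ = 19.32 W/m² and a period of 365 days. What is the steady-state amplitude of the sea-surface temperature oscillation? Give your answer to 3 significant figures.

0.183 K

Areal heat capacity C = ρc_p × D = 4.306×10^6 × 119.4 = 5.14×10^8 J/(m^2 K).
Angular frequency ω = 2π / T = 2π / 3.15×10^7 s = 1.99×10^-7 s⁻¹.
√((Cω)² + λ²) = √((102)² + 25.96²) = 106 W/(m²·K).
Amplitude A = F₀ / √((Cω)²+λ²) = 19.32 / 106 = 0.183 K.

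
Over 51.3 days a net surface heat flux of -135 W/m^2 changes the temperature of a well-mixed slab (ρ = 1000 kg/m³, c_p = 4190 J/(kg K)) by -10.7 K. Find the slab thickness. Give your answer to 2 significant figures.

Heat input Q = F Δt = -135 × 4.43×10^6 s = -5.98×10^8 J/m².
Required areal heat capacity C = Q / ΔT = 5.59×10^7 J/(m²·K).
Depth D = C / (ρ c_p) = 5.59×10^7 / (1000 × 4190) = 13.3 m.

13 m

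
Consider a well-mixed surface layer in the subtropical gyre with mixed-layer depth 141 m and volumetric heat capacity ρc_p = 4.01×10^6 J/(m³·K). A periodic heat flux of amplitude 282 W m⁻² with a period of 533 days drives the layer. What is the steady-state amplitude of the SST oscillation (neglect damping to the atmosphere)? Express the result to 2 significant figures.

Areal heat capacity C = ρc_p × D = 4.01×10^6 × 141 = 5.65×10^8 J m⁻² K⁻¹.
Angular frequency ω = 2π / T = 2π / 4.61×10^7 s = 1.36×10^-7 s⁻¹.
Cω = 5.65×10^8 × 1.36×10^-7 = 77.1 W/(m²·K).
Amplitude A = F₀ / (Cω) = 282 / 77.1 = 3.66 K.

3.7 K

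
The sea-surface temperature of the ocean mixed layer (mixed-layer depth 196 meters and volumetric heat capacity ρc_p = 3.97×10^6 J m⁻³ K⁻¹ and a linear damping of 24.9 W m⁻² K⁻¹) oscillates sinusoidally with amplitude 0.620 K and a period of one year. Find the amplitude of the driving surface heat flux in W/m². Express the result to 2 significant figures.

97

Areal heat capacity C = ρc_p × D = 3.97×10^6 × 196 = 7.78×10^8 J/(m^2 K).
ω = 2π / 3.15×10^7 s = 1.99×10^-7 s⁻¹.
√((Cω)² + λ²) = √((155)² + 24.9²) = 157 W/(m²·K).
F₀ = A × √((Cω)²+λ²) = 0.620 × 157 = 97.4 W/m².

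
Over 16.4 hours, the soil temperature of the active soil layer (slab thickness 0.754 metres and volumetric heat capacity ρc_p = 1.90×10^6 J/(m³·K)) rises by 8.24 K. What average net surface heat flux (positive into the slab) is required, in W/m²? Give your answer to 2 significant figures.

200

Areal heat capacity C = ρc_p × D = 1.90×10^6 × 0.754 = 1.43×10^6 J/(m^2 K).
Required heat per unit area: Q = C ΔT = 1.43×10^6 × 8.24 = 1.18×10^7 J/m².
Flux F = Q / Δt = 1.18×10^7 / 59000 s = 200 W/m².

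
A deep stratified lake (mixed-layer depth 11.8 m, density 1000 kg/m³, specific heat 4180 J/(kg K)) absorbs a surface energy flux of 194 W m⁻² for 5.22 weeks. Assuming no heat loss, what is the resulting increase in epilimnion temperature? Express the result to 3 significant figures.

12.4 K

Areal heat capacity C = ρ c_p D = 1000 × 4180 × 11.8 = 4.93×10^7 J/(m²·K).
Net heat input Q = F Δt = 194 × (5.22 weeks × 6.048×10^5 s/week) = 6.12×10^8 J/m².
ΔT = Q / C = 6.12×10^8 / 4.93×10^7 = 12.4 K.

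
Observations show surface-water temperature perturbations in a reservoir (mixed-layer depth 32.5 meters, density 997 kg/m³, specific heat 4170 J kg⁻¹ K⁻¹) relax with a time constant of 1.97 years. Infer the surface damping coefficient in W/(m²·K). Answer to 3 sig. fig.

2.17

Areal heat capacity C = ρ c_p D = 997 × 4170 × 32.5 = 1.35×10^8 J/(m^2 K).
τ = 1.97 years = 6.22×10^7 s.
λ = C / τ = 1.35×10^8 / 6.22×10^7 = 2.17 W/(m²·K).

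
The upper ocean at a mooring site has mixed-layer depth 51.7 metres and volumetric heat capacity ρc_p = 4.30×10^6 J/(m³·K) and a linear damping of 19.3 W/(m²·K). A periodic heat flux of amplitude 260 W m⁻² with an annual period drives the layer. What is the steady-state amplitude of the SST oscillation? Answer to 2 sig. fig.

5.4 K

Areal heat capacity C = ρc_p × D = 4.30×10^6 × 51.7 = 2.22×10^8 J m⁻² K⁻¹.
Angular frequency ω = 2π / T = 2π / 3.15×10^7 s = 1.99×10^-7 s⁻¹.
√((Cω)² + λ²) = √((44.3)² + 19.3²) = 48.3 W/(m²·K).
Amplitude A = F₀ / √((Cω)²+λ²) = 260 / 48.3 = 5.38 K.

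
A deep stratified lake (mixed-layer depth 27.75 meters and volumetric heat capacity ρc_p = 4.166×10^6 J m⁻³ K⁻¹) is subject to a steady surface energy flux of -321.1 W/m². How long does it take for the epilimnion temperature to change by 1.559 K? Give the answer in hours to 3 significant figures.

156 hours

Areal heat capacity C = ρc_p × D = 4.166×10^6 × 27.75 = 1.16×10^8 J m⁻² K⁻¹.
Time required: Δt = C ΔT / F = 1.16×10^8 × -1.559 / -321.1 = 5.61×10^5 s.
In hours: 5.61×10^5 s / (3600 s/hour) = 156 hours.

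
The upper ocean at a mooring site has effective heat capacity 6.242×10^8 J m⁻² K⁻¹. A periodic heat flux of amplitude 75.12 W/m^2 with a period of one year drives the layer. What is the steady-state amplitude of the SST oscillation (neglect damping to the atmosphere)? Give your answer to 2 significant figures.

0.60 K

Areal heat capacity C = 6.242×10^8 J m⁻² K⁻¹ (given).
Angular frequency ω = 2π / T = 2π / 3.15×10^7 s = 1.99×10^-7 s⁻¹.
Cω = 6.24×10^8 × 1.99×10^-7 = 124 W/(m²·K).
Amplitude A = F₀ / (Cω) = 75.12 / 124 = 0.604 K.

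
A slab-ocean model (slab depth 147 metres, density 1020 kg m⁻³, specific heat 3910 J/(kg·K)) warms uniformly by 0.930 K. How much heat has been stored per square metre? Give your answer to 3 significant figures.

5.45×10^8

Areal heat capacity C = ρ c_p D = 1020 × 3910 × 147 = 5.86×10^8 J/(m^2 K).
ΔQ = C ΔT = 5.86×10^8 × 0.930 = 5.45×10^8 J/m².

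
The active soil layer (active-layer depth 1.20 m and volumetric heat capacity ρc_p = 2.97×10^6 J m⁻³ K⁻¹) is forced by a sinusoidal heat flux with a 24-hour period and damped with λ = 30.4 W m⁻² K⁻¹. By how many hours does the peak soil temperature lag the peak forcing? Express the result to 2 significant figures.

5.6 hours

Areal heat capacity C = ρc_p × D = 2.97×10^6 × 1.20 = 3.56×10^6 J m⁻² K⁻¹.
ω = 2π / 86400 s = 7.27×10^-5 s⁻¹.
Phase lag φ = arctan(Cω/λ) = arctan(259/30.4) = 1.45 rad.
Time lag = φ / ω = 1.45 / 7.27×10^-5 = 20000 s = 5.55 hours.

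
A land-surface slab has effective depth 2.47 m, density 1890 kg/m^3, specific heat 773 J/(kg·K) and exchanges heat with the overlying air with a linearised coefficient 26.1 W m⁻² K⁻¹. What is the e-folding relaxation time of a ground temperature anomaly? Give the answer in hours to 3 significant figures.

Areal heat capacity C = ρ c_p D = 1890 × 773 × 2.47 = 3.61×10^6 J/(m²·K).
Relaxation time τ = C / λ = 3.61×10^6 / 26.1 = 1.38×10^5 s.
In hours: 1.38×10^5 s / (3600 s/hour) = 38.4 hours.

38.4 hours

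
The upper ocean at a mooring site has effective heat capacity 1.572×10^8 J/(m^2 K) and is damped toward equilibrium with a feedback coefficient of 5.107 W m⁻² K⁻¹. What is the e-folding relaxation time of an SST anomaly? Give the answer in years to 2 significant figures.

0.98 years

Areal heat capacity C = 1.572×10^8 J/(m^2 K) (given).
Relaxation time τ = C / λ = 1.57×10^8 / 5.107 = 3.08×10^7 s.
In years: 3.08×10^7 s / (3.156×10^7 s/year) = 0.975 years.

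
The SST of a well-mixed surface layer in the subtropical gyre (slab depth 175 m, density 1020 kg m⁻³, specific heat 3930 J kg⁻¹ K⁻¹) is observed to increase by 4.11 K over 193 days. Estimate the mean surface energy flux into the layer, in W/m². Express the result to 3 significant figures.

173

Areal heat capacity C = ρ c_p D = 1020 × 3930 × 175 = 7.02×10^8 J/(m²·K).
Required heat per unit area: Q = C ΔT = 7.02×10^8 × 4.11 = 2.88×10^9 J/m².
Flux F = Q / Δt = 2.88×10^9 / 1.67×10^7 s = 173 W/m².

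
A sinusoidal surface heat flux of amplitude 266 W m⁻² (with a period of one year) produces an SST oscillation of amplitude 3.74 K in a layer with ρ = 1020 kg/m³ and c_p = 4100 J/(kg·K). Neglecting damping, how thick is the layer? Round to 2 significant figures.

85 m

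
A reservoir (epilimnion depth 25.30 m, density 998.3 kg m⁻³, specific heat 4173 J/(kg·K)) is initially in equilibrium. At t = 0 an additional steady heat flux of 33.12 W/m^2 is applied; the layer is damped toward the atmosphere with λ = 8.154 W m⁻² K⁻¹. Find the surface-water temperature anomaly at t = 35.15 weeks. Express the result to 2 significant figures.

3.3 K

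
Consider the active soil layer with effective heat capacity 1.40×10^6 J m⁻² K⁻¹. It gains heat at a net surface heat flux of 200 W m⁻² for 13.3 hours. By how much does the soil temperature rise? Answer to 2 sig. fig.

Areal heat capacity C = 1.40×10^6 J m⁻² K⁻¹ (given).
Net heat input Q = F Δt = 200 × (13.3 hours × 3600 s/hour) = 9.58×10^6 J/m².
ΔT = Q / C = 9.58×10^6 / 1.40×10^6 = 6.84 K.

6.8 K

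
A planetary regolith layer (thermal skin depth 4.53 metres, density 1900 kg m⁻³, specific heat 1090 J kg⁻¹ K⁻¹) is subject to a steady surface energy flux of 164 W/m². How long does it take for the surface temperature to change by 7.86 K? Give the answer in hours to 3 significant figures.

125 hours

Areal heat capacity C = ρ c_p D = 1900 × 1090 × 4.53 = 9.38×10^6 J/(m^2 K).
Time required: Δt = C ΔT / F = 9.38×10^6 × 7.86 / 164 = 4.50×10^5 s.
In hours: 4.50×10^5 s / (3600 s/hour) = 125 hours.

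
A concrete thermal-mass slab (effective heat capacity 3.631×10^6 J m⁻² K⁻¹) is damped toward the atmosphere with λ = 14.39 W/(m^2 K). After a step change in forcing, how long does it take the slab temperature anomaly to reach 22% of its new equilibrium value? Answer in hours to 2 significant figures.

17 hours

Areal heat capacity C = 3.631×10^6 J m⁻² K⁻¹ (given).
τ = C / λ = 3.63×10^6 / 14.39 = 2.52×10^5 s.
Fraction reached: 1 − e^(−t/τ) = 0.22 ⇒ t = −τ ln(1 − 0.22) = τ × 0.248.
t = 62700 s = 17.4 hours.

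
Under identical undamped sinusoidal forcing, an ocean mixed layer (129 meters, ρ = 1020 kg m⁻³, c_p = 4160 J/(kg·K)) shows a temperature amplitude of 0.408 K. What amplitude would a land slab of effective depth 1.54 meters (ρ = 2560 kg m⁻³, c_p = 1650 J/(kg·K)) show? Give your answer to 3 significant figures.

34.3 K

C_ocean = 5.47×10^8 J/(m²·K); C_land = 6.50×10^6 J/(m²·K).
A ∝ 1/C ⇒ A_land = A_ocean × C_ocean/C_land = 0.408 × 84.1 = 34.3 K.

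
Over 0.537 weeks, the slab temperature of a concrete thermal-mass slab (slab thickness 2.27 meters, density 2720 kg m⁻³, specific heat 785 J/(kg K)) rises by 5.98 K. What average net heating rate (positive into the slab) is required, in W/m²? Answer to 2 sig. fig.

Areal heat capacity C = ρ c_p D = 2720 × 785 × 2.27 = 4.85×10^6 J m⁻² K⁻¹.
Required heat per unit area: Q = C ΔT = 4.85×10^6 × 5.98 = 2.90×10^7 J/m².
Flux F = Q / Δt = 2.90×10^7 / 3.25×10^5 s = 89.2 W/m².

89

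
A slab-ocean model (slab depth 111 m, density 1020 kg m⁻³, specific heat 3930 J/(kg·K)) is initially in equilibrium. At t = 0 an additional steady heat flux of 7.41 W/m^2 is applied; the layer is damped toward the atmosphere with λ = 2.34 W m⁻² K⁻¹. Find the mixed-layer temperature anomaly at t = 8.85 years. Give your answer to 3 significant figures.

Areal heat capacity C = ρ c_p D = 1020 × 3930 × 111 = 4.45×10^8 J/(m²·K).
τ = C / λ = 4.45×10^8 / 2.34 = 1.90×10^8 s.
Equilibrium anomaly ΔT_eq = F / λ = 7.41 / 2.34 = 3.17 K.
t = 8.85 years = 2.79×10^8 s, so t/τ = 1.47.
ΔT(t) = ΔT_eq (1 − e^(−t/τ)) = 3.17 × (1 − e^−1.47) = 2.44 K.

2.44 K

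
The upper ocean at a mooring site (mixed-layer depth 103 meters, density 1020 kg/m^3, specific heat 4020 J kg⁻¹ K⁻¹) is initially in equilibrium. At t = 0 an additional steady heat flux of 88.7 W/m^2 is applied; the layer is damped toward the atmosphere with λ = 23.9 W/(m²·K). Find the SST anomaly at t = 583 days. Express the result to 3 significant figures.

Areal heat capacity C = ρ c_p D = 1020 × 4020 × 103 = 4.22×10^8 J/(m^2 K).
τ = C / λ = 4.22×10^8 / 23.9 = 1.77×10^7 s.
Equilibrium anomaly ΔT_eq = F / λ = 88.7 / 23.9 = 3.71 K.
t = 583 days = 5.04×10^7 s, so t/τ = 2.85.
ΔT(t) = ΔT_eq (1 − e^(−t/τ)) = 3.71 × (1 − e^−2.85) = 3.50 K.

3.50 K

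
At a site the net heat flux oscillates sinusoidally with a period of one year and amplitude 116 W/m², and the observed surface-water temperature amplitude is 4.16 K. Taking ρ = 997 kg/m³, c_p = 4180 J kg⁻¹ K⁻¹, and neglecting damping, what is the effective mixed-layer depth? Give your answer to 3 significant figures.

33.6 m

ω = 2π / 3.15×10^7 s = 1.99×10^-7 s⁻¹.
Required C = F₀ / (A ω) = 116 / (4.16 × 1.99×10^-7) = 1.40×10^8 J/(m²·K).
D = C / (ρ c_p) = 1.40×10^8 / (997 × 4180) = 33.6 m.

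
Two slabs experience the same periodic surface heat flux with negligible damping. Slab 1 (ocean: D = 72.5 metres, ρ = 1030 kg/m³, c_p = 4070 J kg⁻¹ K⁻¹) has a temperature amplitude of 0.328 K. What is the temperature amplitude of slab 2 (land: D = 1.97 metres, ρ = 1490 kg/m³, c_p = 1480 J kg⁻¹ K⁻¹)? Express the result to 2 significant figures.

23 K

C_ocean = 3.04×10^8 J/(m²·K); C_land = 4.34×10^6 J/(m²·K).
A ∝ 1/C ⇒ A_land = A_ocean × C_ocean/C_land = 0.328 × 70.0 = 22.9 K.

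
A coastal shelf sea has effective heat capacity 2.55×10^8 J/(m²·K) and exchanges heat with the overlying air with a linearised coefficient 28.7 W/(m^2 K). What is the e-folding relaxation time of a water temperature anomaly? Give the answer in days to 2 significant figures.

Areal heat capacity C = 2.55×10^8 J/(m²·K) (given).
Relaxation time τ = C / λ = 2.55×10^8 / 28.7 = 8.89×10^6 s.
In days: 8.89×10^6 s / (86400 s/day) = 103 days.

100 days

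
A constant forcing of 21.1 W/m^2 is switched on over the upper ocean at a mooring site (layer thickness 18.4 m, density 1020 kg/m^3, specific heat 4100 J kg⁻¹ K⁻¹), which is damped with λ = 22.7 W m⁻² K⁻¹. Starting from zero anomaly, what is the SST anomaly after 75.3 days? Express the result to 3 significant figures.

0.793 K

Areal heat capacity C = ρ c_p D = 1020 × 4100 × 18.4 = 7.69×10^7 J m⁻² K⁻¹.
τ = C / λ = 7.69×10^7 / 22.7 = 3.39×10^6 s.
Equilibrium anomaly ΔT_eq = F / λ = 21.1 / 22.7 = 0.930 K.
t = 75.3 days = 6.51×10^6 s, so t/τ = 1.92.
ΔT(t) = ΔT_eq (1 − e^(−t/τ)) = 0.930 × (1 − e^−1.92) = 0.793 K.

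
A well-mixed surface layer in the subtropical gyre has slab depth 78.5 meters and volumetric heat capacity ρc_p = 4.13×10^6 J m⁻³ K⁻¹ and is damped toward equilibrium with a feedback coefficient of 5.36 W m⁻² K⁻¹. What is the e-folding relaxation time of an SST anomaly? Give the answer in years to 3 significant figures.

1.92 years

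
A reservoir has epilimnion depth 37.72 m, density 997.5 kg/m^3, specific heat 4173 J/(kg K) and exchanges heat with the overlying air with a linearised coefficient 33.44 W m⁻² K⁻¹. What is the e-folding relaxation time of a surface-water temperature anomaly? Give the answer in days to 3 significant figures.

54.3 days

Areal heat capacity C = ρ c_p D = 997.5 × 4173 × 37.72 = 1.57×10^8 J/(m²·K).
Relaxation time τ = C / λ = 1.57×10^8 / 33.44 = 4.70×10^6 s.
In days: 4.70×10^6 s / (86400 s/day) = 54.3 days.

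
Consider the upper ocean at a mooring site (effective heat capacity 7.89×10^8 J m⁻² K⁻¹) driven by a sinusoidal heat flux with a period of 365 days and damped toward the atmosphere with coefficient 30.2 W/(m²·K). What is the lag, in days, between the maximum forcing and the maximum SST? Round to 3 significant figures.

Areal heat capacity C = 7.89×10^8 J m⁻² K⁻¹ (given).
ω = 2π / 3.15×10^7 s = 1.99×10^-7 s⁻¹.
Phase lag φ = arctan(Cω/λ) = arctan(157/30.2) = 1.38 rad.
Time lag = φ / ω = 1.38 / 1.99×10^-7 = 6.93×10^6 s = 80.2 days.

80.2 days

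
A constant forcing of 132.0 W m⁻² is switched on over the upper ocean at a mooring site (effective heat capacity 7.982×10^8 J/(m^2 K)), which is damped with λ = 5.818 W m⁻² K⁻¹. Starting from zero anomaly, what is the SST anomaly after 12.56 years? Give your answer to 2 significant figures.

Areal heat capacity C = 7.982×10^8 J/(m^2 K) (given).
τ = C / λ = 7.98×10^8 / 5.818 = 1.37×10^8 s.
Equilibrium anomaly ΔT_eq = F / λ = 132.0 / 5.818 = 22.7 K.
t = 12.56 years = 3.96×10^8 s, so t/τ = 2.89.
ΔT(t) = ΔT_eq (1 − e^(−t/τ)) = 22.7 × (1 − e^−2.89) = 21.4 K.

21 K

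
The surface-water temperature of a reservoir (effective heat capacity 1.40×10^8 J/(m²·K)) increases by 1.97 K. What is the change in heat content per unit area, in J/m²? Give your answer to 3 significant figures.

2.76×10^8

Areal heat capacity C = 1.40×10^8 J/(m²·K) (given).
ΔQ = C ΔT = 1.40×10^8 × 1.97 = 2.76×10^8 J/m².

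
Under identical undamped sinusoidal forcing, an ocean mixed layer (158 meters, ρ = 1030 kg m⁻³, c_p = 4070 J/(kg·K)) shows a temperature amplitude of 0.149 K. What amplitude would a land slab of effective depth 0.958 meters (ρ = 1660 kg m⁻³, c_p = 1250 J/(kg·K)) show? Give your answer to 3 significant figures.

49.6 K

C_ocean = 6.62×10^8 J/(m²·K); C_land = 1.99×10^6 J/(m²·K).
A ∝ 1/C ⇒ A_land = A_ocean × C_ocean/C_land = 0.149 × 333 = 49.6 K.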